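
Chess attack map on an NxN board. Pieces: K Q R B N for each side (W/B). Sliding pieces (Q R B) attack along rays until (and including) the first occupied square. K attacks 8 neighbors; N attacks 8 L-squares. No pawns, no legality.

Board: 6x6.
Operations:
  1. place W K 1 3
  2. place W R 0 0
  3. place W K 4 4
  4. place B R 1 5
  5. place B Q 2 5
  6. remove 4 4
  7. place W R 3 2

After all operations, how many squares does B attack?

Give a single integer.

Answer: 17

Derivation:
Op 1: place WK@(1,3)
Op 2: place WR@(0,0)
Op 3: place WK@(4,4)
Op 4: place BR@(1,5)
Op 5: place BQ@(2,5)
Op 6: remove (4,4)
Op 7: place WR@(3,2)
Per-piece attacks for B:
  BR@(1,5): attacks (1,4) (1,3) (2,5) (0,5) [ray(0,-1) blocked at (1,3); ray(1,0) blocked at (2,5)]
  BQ@(2,5): attacks (2,4) (2,3) (2,2) (2,1) (2,0) (3,5) (4,5) (5,5) (1,5) (3,4) (4,3) (5,2) (1,4) (0,3) [ray(-1,0) blocked at (1,5)]
Union (17 distinct): (0,3) (0,5) (1,3) (1,4) (1,5) (2,0) (2,1) (2,2) (2,3) (2,4) (2,5) (3,4) (3,5) (4,3) (4,5) (5,2) (5,5)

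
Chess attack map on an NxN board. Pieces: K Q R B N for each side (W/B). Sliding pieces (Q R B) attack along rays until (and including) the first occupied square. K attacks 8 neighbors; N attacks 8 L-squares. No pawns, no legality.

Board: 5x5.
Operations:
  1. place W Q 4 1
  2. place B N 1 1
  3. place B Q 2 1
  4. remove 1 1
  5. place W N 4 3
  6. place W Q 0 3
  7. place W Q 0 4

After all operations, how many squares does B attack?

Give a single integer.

Op 1: place WQ@(4,1)
Op 2: place BN@(1,1)
Op 3: place BQ@(2,1)
Op 4: remove (1,1)
Op 5: place WN@(4,3)
Op 6: place WQ@(0,3)
Op 7: place WQ@(0,4)
Per-piece attacks for B:
  BQ@(2,1): attacks (2,2) (2,3) (2,4) (2,0) (3,1) (4,1) (1,1) (0,1) (3,2) (4,3) (3,0) (1,2) (0,3) (1,0) [ray(1,0) blocked at (4,1); ray(1,1) blocked at (4,3); ray(-1,1) blocked at (0,3)]
Union (14 distinct): (0,1) (0,3) (1,0) (1,1) (1,2) (2,0) (2,2) (2,3) (2,4) (3,0) (3,1) (3,2) (4,1) (4,3)

Answer: 14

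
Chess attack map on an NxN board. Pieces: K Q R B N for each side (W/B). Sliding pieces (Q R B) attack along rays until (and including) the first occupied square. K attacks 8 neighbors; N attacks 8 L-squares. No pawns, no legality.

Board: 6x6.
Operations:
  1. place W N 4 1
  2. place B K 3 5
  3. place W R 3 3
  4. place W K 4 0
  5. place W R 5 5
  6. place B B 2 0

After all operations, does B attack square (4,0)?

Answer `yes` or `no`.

Op 1: place WN@(4,1)
Op 2: place BK@(3,5)
Op 3: place WR@(3,3)
Op 4: place WK@(4,0)
Op 5: place WR@(5,5)
Op 6: place BB@(2,0)
Per-piece attacks for B:
  BB@(2,0): attacks (3,1) (4,2) (5,3) (1,1) (0,2)
  BK@(3,5): attacks (3,4) (4,5) (2,5) (4,4) (2,4)
B attacks (4,0): no

Answer: no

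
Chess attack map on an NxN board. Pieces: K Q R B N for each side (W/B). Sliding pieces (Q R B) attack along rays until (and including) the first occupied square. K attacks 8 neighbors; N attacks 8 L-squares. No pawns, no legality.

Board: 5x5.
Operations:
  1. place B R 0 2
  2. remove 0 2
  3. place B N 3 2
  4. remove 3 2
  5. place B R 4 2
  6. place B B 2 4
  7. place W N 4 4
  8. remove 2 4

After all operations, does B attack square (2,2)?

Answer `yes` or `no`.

Answer: yes

Derivation:
Op 1: place BR@(0,2)
Op 2: remove (0,2)
Op 3: place BN@(3,2)
Op 4: remove (3,2)
Op 5: place BR@(4,2)
Op 6: place BB@(2,4)
Op 7: place WN@(4,4)
Op 8: remove (2,4)
Per-piece attacks for B:
  BR@(4,2): attacks (4,3) (4,4) (4,1) (4,0) (3,2) (2,2) (1,2) (0,2) [ray(0,1) blocked at (4,4)]
B attacks (2,2): yes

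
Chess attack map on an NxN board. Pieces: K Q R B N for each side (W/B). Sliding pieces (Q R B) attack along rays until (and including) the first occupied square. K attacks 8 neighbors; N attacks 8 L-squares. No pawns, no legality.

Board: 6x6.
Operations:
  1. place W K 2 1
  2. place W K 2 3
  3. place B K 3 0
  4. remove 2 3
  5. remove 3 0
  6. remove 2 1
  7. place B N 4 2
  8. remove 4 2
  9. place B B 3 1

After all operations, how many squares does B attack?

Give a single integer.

Answer: 7

Derivation:
Op 1: place WK@(2,1)
Op 2: place WK@(2,3)
Op 3: place BK@(3,0)
Op 4: remove (2,3)
Op 5: remove (3,0)
Op 6: remove (2,1)
Op 7: place BN@(4,2)
Op 8: remove (4,2)
Op 9: place BB@(3,1)
Per-piece attacks for B:
  BB@(3,1): attacks (4,2) (5,3) (4,0) (2,2) (1,3) (0,4) (2,0)
Union (7 distinct): (0,4) (1,3) (2,0) (2,2) (4,0) (4,2) (5,3)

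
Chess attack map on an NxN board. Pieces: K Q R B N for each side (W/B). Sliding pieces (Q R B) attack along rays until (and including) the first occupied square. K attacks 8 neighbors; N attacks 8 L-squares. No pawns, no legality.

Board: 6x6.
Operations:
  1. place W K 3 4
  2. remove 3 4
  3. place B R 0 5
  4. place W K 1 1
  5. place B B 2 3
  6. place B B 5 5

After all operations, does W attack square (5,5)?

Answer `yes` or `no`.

Answer: no

Derivation:
Op 1: place WK@(3,4)
Op 2: remove (3,4)
Op 3: place BR@(0,5)
Op 4: place WK@(1,1)
Op 5: place BB@(2,3)
Op 6: place BB@(5,5)
Per-piece attacks for W:
  WK@(1,1): attacks (1,2) (1,0) (2,1) (0,1) (2,2) (2,0) (0,2) (0,0)
W attacks (5,5): no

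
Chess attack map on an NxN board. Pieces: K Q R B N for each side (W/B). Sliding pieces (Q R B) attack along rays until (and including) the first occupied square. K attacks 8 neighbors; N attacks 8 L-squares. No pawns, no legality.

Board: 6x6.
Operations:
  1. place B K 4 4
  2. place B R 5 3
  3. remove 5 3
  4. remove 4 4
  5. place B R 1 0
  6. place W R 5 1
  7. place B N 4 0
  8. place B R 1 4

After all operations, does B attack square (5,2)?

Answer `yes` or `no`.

Op 1: place BK@(4,4)
Op 2: place BR@(5,3)
Op 3: remove (5,3)
Op 4: remove (4,4)
Op 5: place BR@(1,0)
Op 6: place WR@(5,1)
Op 7: place BN@(4,0)
Op 8: place BR@(1,4)
Per-piece attacks for B:
  BR@(1,0): attacks (1,1) (1,2) (1,3) (1,4) (2,0) (3,0) (4,0) (0,0) [ray(0,1) blocked at (1,4); ray(1,0) blocked at (4,0)]
  BR@(1,4): attacks (1,5) (1,3) (1,2) (1,1) (1,0) (2,4) (3,4) (4,4) (5,4) (0,4) [ray(0,-1) blocked at (1,0)]
  BN@(4,0): attacks (5,2) (3,2) (2,1)
B attacks (5,2): yes

Answer: yes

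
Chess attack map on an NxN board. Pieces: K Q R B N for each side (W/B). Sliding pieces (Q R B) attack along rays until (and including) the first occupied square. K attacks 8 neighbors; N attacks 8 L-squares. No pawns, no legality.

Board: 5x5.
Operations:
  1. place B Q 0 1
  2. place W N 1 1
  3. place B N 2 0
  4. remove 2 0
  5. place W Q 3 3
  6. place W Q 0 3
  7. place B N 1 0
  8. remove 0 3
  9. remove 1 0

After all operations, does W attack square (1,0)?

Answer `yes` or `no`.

Op 1: place BQ@(0,1)
Op 2: place WN@(1,1)
Op 3: place BN@(2,0)
Op 4: remove (2,0)
Op 5: place WQ@(3,3)
Op 6: place WQ@(0,3)
Op 7: place BN@(1,0)
Op 8: remove (0,3)
Op 9: remove (1,0)
Per-piece attacks for W:
  WN@(1,1): attacks (2,3) (3,2) (0,3) (3,0)
  WQ@(3,3): attacks (3,4) (3,2) (3,1) (3,0) (4,3) (2,3) (1,3) (0,3) (4,4) (4,2) (2,4) (2,2) (1,1) [ray(-1,-1) blocked at (1,1)]
W attacks (1,0): no

Answer: no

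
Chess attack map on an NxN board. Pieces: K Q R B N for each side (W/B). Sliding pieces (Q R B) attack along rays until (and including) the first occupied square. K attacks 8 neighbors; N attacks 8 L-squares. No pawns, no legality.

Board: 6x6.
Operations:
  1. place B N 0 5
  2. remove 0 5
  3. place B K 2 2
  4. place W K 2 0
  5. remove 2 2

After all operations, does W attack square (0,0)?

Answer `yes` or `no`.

Op 1: place BN@(0,5)
Op 2: remove (0,5)
Op 3: place BK@(2,2)
Op 4: place WK@(2,0)
Op 5: remove (2,2)
Per-piece attacks for W:
  WK@(2,0): attacks (2,1) (3,0) (1,0) (3,1) (1,1)
W attacks (0,0): no

Answer: no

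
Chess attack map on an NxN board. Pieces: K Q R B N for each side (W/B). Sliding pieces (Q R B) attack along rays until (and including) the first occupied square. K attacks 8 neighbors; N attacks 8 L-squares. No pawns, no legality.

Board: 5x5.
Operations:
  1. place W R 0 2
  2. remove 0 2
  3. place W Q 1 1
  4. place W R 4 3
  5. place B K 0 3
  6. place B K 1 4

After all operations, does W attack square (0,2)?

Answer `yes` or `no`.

Answer: yes

Derivation:
Op 1: place WR@(0,2)
Op 2: remove (0,2)
Op 3: place WQ@(1,1)
Op 4: place WR@(4,3)
Op 5: place BK@(0,3)
Op 6: place BK@(1,4)
Per-piece attacks for W:
  WQ@(1,1): attacks (1,2) (1,3) (1,4) (1,0) (2,1) (3,1) (4,1) (0,1) (2,2) (3,3) (4,4) (2,0) (0,2) (0,0) [ray(0,1) blocked at (1,4)]
  WR@(4,3): attacks (4,4) (4,2) (4,1) (4,0) (3,3) (2,3) (1,3) (0,3) [ray(-1,0) blocked at (0,3)]
W attacks (0,2): yes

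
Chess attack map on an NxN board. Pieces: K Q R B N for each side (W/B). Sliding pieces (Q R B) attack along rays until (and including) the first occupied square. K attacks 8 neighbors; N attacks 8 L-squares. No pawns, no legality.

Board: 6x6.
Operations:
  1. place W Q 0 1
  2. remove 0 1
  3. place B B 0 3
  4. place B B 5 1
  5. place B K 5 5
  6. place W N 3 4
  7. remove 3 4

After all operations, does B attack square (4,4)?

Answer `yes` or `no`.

Answer: yes

Derivation:
Op 1: place WQ@(0,1)
Op 2: remove (0,1)
Op 3: place BB@(0,3)
Op 4: place BB@(5,1)
Op 5: place BK@(5,5)
Op 6: place WN@(3,4)
Op 7: remove (3,4)
Per-piece attacks for B:
  BB@(0,3): attacks (1,4) (2,5) (1,2) (2,1) (3,0)
  BB@(5,1): attacks (4,2) (3,3) (2,4) (1,5) (4,0)
  BK@(5,5): attacks (5,4) (4,5) (4,4)
B attacks (4,4): yes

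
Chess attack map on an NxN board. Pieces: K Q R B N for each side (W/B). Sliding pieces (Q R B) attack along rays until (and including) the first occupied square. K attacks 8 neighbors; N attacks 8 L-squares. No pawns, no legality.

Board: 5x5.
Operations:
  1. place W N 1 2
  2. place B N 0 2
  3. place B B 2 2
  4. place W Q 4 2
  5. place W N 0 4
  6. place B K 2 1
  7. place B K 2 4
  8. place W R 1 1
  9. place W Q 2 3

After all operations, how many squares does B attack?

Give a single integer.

Op 1: place WN@(1,2)
Op 2: place BN@(0,2)
Op 3: place BB@(2,2)
Op 4: place WQ@(4,2)
Op 5: place WN@(0,4)
Op 6: place BK@(2,1)
Op 7: place BK@(2,4)
Op 8: place WR@(1,1)
Op 9: place WQ@(2,3)
Per-piece attacks for B:
  BN@(0,2): attacks (1,4) (2,3) (1,0) (2,1)
  BK@(2,1): attacks (2,2) (2,0) (3,1) (1,1) (3,2) (3,0) (1,2) (1,0)
  BB@(2,2): attacks (3,3) (4,4) (3,1) (4,0) (1,3) (0,4) (1,1) [ray(-1,1) blocked at (0,4); ray(-1,-1) blocked at (1,1)]
  BK@(2,4): attacks (2,3) (3,4) (1,4) (3,3) (1,3)
Union (17 distinct): (0,4) (1,0) (1,1) (1,2) (1,3) (1,4) (2,0) (2,1) (2,2) (2,3) (3,0) (3,1) (3,2) (3,3) (3,4) (4,0) (4,4)

Answer: 17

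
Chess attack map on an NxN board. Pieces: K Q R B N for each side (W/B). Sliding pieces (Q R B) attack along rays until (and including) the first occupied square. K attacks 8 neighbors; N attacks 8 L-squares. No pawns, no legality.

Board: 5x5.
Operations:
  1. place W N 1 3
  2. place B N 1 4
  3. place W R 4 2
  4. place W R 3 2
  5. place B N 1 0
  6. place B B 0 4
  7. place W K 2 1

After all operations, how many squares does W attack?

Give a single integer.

Answer: 18

Derivation:
Op 1: place WN@(1,3)
Op 2: place BN@(1,4)
Op 3: place WR@(4,2)
Op 4: place WR@(3,2)
Op 5: place BN@(1,0)
Op 6: place BB@(0,4)
Op 7: place WK@(2,1)
Per-piece attacks for W:
  WN@(1,3): attacks (3,4) (2,1) (3,2) (0,1)
  WK@(2,1): attacks (2,2) (2,0) (3,1) (1,1) (3,2) (3,0) (1,2) (1,0)
  WR@(3,2): attacks (3,3) (3,4) (3,1) (3,0) (4,2) (2,2) (1,2) (0,2) [ray(1,0) blocked at (4,2)]
  WR@(4,2): attacks (4,3) (4,4) (4,1) (4,0) (3,2) [ray(-1,0) blocked at (3,2)]
Union (18 distinct): (0,1) (0,2) (1,0) (1,1) (1,2) (2,0) (2,1) (2,2) (3,0) (3,1) (3,2) (3,3) (3,4) (4,0) (4,1) (4,2) (4,3) (4,4)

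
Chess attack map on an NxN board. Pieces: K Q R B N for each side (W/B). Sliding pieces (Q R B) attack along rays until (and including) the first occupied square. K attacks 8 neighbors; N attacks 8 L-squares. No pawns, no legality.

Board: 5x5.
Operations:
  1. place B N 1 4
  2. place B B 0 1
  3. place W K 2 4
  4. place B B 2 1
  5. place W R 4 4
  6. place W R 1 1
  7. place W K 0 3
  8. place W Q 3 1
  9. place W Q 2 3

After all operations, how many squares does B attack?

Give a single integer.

Answer: 10

Derivation:
Op 1: place BN@(1,4)
Op 2: place BB@(0,1)
Op 3: place WK@(2,4)
Op 4: place BB@(2,1)
Op 5: place WR@(4,4)
Op 6: place WR@(1,1)
Op 7: place WK@(0,3)
Op 8: place WQ@(3,1)
Op 9: place WQ@(2,3)
Per-piece attacks for B:
  BB@(0,1): attacks (1,2) (2,3) (1,0) [ray(1,1) blocked at (2,3)]
  BN@(1,4): attacks (2,2) (3,3) (0,2)
  BB@(2,1): attacks (3,2) (4,3) (3,0) (1,2) (0,3) (1,0) [ray(-1,1) blocked at (0,3)]
Union (10 distinct): (0,2) (0,3) (1,0) (1,2) (2,2) (2,3) (3,0) (3,2) (3,3) (4,3)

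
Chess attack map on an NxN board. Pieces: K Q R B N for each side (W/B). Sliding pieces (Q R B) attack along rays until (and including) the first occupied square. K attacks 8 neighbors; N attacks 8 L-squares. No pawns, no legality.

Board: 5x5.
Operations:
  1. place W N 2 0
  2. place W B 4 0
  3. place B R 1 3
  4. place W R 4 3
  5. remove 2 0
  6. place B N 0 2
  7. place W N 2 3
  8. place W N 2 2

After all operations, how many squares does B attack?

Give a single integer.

Op 1: place WN@(2,0)
Op 2: place WB@(4,0)
Op 3: place BR@(1,3)
Op 4: place WR@(4,3)
Op 5: remove (2,0)
Op 6: place BN@(0,2)
Op 7: place WN@(2,3)
Op 8: place WN@(2,2)
Per-piece attacks for B:
  BN@(0,2): attacks (1,4) (2,3) (1,0) (2,1)
  BR@(1,3): attacks (1,4) (1,2) (1,1) (1,0) (2,3) (0,3) [ray(1,0) blocked at (2,3)]
Union (7 distinct): (0,3) (1,0) (1,1) (1,2) (1,4) (2,1) (2,3)

Answer: 7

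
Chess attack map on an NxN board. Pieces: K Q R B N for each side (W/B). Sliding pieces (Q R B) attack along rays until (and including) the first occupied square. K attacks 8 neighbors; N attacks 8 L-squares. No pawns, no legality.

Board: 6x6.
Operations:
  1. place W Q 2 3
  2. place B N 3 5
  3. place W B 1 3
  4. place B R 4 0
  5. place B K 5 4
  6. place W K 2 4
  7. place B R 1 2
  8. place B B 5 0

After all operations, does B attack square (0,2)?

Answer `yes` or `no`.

Op 1: place WQ@(2,3)
Op 2: place BN@(3,5)
Op 3: place WB@(1,3)
Op 4: place BR@(4,0)
Op 5: place BK@(5,4)
Op 6: place WK@(2,4)
Op 7: place BR@(1,2)
Op 8: place BB@(5,0)
Per-piece attacks for B:
  BR@(1,2): attacks (1,3) (1,1) (1,0) (2,2) (3,2) (4,2) (5,2) (0,2) [ray(0,1) blocked at (1,3)]
  BN@(3,5): attacks (4,3) (5,4) (2,3) (1,4)
  BR@(4,0): attacks (4,1) (4,2) (4,3) (4,4) (4,5) (5,0) (3,0) (2,0) (1,0) (0,0) [ray(1,0) blocked at (5,0)]
  BB@(5,0): attacks (4,1) (3,2) (2,3) [ray(-1,1) blocked at (2,3)]
  BK@(5,4): attacks (5,5) (5,3) (4,4) (4,5) (4,3)
B attacks (0,2): yes

Answer: yes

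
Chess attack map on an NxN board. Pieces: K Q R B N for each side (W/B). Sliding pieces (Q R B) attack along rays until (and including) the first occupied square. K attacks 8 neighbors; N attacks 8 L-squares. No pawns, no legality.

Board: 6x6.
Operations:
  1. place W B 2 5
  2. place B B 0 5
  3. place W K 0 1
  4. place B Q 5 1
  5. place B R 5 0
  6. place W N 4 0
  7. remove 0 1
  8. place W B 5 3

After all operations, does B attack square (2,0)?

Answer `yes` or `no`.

Op 1: place WB@(2,5)
Op 2: place BB@(0,5)
Op 3: place WK@(0,1)
Op 4: place BQ@(5,1)
Op 5: place BR@(5,0)
Op 6: place WN@(4,0)
Op 7: remove (0,1)
Op 8: place WB@(5,3)
Per-piece attacks for B:
  BB@(0,5): attacks (1,4) (2,3) (3,2) (4,1) (5,0) [ray(1,-1) blocked at (5,0)]
  BR@(5,0): attacks (5,1) (4,0) [ray(0,1) blocked at (5,1); ray(-1,0) blocked at (4,0)]
  BQ@(5,1): attacks (5,2) (5,3) (5,0) (4,1) (3,1) (2,1) (1,1) (0,1) (4,2) (3,3) (2,4) (1,5) (4,0) [ray(0,1) blocked at (5,3); ray(0,-1) blocked at (5,0); ray(-1,-1) blocked at (4,0)]
B attacks (2,0): no

Answer: no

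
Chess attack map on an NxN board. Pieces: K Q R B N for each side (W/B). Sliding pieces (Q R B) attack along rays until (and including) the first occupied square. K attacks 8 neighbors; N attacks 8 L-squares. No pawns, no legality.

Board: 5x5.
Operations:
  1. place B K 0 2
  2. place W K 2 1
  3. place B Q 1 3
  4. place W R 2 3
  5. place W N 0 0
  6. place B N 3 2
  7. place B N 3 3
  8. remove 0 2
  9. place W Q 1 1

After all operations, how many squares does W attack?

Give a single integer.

Answer: 15

Derivation:
Op 1: place BK@(0,2)
Op 2: place WK@(2,1)
Op 3: place BQ@(1,3)
Op 4: place WR@(2,3)
Op 5: place WN@(0,0)
Op 6: place BN@(3,2)
Op 7: place BN@(3,3)
Op 8: remove (0,2)
Op 9: place WQ@(1,1)
Per-piece attacks for W:
  WN@(0,0): attacks (1,2) (2,1)
  WQ@(1,1): attacks (1,2) (1,3) (1,0) (2,1) (0,1) (2,2) (3,3) (2,0) (0,2) (0,0) [ray(0,1) blocked at (1,3); ray(1,0) blocked at (2,1); ray(1,1) blocked at (3,3); ray(-1,-1) blocked at (0,0)]
  WK@(2,1): attacks (2,2) (2,0) (3,1) (1,1) (3,2) (3,0) (1,2) (1,0)
  WR@(2,3): attacks (2,4) (2,2) (2,1) (3,3) (1,3) [ray(0,-1) blocked at (2,1); ray(1,0) blocked at (3,3); ray(-1,0) blocked at (1,3)]
Union (15 distinct): (0,0) (0,1) (0,2) (1,0) (1,1) (1,2) (1,3) (2,0) (2,1) (2,2) (2,4) (3,0) (3,1) (3,2) (3,3)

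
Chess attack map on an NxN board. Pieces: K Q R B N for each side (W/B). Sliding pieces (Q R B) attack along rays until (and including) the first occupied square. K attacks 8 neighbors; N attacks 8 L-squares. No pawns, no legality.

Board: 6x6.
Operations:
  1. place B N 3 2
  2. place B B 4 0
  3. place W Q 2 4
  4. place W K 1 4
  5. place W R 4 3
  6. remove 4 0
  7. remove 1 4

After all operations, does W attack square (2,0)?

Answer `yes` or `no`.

Answer: yes

Derivation:
Op 1: place BN@(3,2)
Op 2: place BB@(4,0)
Op 3: place WQ@(2,4)
Op 4: place WK@(1,4)
Op 5: place WR@(4,3)
Op 6: remove (4,0)
Op 7: remove (1,4)
Per-piece attacks for W:
  WQ@(2,4): attacks (2,5) (2,3) (2,2) (2,1) (2,0) (3,4) (4,4) (5,4) (1,4) (0,4) (3,5) (3,3) (4,2) (5,1) (1,5) (1,3) (0,2)
  WR@(4,3): attacks (4,4) (4,5) (4,2) (4,1) (4,0) (5,3) (3,3) (2,3) (1,3) (0,3)
W attacks (2,0): yes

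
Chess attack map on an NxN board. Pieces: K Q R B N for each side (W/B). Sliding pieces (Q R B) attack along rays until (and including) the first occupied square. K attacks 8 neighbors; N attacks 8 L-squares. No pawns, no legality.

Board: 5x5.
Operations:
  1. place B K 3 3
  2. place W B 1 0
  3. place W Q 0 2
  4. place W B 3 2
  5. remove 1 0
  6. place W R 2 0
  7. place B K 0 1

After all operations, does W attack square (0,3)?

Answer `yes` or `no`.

Answer: yes

Derivation:
Op 1: place BK@(3,3)
Op 2: place WB@(1,0)
Op 3: place WQ@(0,2)
Op 4: place WB@(3,2)
Op 5: remove (1,0)
Op 6: place WR@(2,0)
Op 7: place BK@(0,1)
Per-piece attacks for W:
  WQ@(0,2): attacks (0,3) (0,4) (0,1) (1,2) (2,2) (3,2) (1,3) (2,4) (1,1) (2,0) [ray(0,-1) blocked at (0,1); ray(1,0) blocked at (3,2); ray(1,-1) blocked at (2,0)]
  WR@(2,0): attacks (2,1) (2,2) (2,3) (2,4) (3,0) (4,0) (1,0) (0,0)
  WB@(3,2): attacks (4,3) (4,1) (2,3) (1,4) (2,1) (1,0)
W attacks (0,3): yes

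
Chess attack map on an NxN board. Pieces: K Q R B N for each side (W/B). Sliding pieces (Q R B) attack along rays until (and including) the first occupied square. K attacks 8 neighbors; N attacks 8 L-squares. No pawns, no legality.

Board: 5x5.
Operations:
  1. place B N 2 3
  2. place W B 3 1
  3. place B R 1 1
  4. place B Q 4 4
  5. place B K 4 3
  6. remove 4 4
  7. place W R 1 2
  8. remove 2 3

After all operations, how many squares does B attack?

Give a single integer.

Op 1: place BN@(2,3)
Op 2: place WB@(3,1)
Op 3: place BR@(1,1)
Op 4: place BQ@(4,4)
Op 5: place BK@(4,3)
Op 6: remove (4,4)
Op 7: place WR@(1,2)
Op 8: remove (2,3)
Per-piece attacks for B:
  BR@(1,1): attacks (1,2) (1,0) (2,1) (3,1) (0,1) [ray(0,1) blocked at (1,2); ray(1,0) blocked at (3,1)]
  BK@(4,3): attacks (4,4) (4,2) (3,3) (3,4) (3,2)
Union (10 distinct): (0,1) (1,0) (1,2) (2,1) (3,1) (3,2) (3,3) (3,4) (4,2) (4,4)

Answer: 10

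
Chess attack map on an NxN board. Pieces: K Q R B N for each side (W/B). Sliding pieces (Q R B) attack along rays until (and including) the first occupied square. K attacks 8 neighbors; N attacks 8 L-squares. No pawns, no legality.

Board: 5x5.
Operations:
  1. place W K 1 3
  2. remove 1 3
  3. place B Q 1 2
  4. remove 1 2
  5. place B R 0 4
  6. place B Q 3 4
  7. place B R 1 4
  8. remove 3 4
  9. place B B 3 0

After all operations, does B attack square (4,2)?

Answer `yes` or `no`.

Answer: no

Derivation:
Op 1: place WK@(1,3)
Op 2: remove (1,3)
Op 3: place BQ@(1,2)
Op 4: remove (1,2)
Op 5: place BR@(0,4)
Op 6: place BQ@(3,4)
Op 7: place BR@(1,4)
Op 8: remove (3,4)
Op 9: place BB@(3,0)
Per-piece attacks for B:
  BR@(0,4): attacks (0,3) (0,2) (0,1) (0,0) (1,4) [ray(1,0) blocked at (1,4)]
  BR@(1,4): attacks (1,3) (1,2) (1,1) (1,0) (2,4) (3,4) (4,4) (0,4) [ray(-1,0) blocked at (0,4)]
  BB@(3,0): attacks (4,1) (2,1) (1,2) (0,3)
B attacks (4,2): no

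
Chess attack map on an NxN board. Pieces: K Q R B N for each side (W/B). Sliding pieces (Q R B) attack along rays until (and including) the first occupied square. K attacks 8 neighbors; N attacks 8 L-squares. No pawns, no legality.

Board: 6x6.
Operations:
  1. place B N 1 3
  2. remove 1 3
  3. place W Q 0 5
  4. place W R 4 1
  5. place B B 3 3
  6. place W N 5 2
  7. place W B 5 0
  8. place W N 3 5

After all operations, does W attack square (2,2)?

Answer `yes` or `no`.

Answer: no

Derivation:
Op 1: place BN@(1,3)
Op 2: remove (1,3)
Op 3: place WQ@(0,5)
Op 4: place WR@(4,1)
Op 5: place BB@(3,3)
Op 6: place WN@(5,2)
Op 7: place WB@(5,0)
Op 8: place WN@(3,5)
Per-piece attacks for W:
  WQ@(0,5): attacks (0,4) (0,3) (0,2) (0,1) (0,0) (1,5) (2,5) (3,5) (1,4) (2,3) (3,2) (4,1) [ray(1,0) blocked at (3,5); ray(1,-1) blocked at (4,1)]
  WN@(3,5): attacks (4,3) (5,4) (2,3) (1,4)
  WR@(4,1): attacks (4,2) (4,3) (4,4) (4,5) (4,0) (5,1) (3,1) (2,1) (1,1) (0,1)
  WB@(5,0): attacks (4,1) [ray(-1,1) blocked at (4,1)]
  WN@(5,2): attacks (4,4) (3,3) (4,0) (3,1)
W attacks (2,2): no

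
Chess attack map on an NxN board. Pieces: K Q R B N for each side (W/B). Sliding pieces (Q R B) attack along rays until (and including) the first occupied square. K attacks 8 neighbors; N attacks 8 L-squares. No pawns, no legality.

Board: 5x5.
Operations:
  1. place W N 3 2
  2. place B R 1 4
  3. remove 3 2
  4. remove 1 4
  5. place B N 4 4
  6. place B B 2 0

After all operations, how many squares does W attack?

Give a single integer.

Answer: 0

Derivation:
Op 1: place WN@(3,2)
Op 2: place BR@(1,4)
Op 3: remove (3,2)
Op 4: remove (1,4)
Op 5: place BN@(4,4)
Op 6: place BB@(2,0)
Per-piece attacks for W:
Union (0 distinct): (none)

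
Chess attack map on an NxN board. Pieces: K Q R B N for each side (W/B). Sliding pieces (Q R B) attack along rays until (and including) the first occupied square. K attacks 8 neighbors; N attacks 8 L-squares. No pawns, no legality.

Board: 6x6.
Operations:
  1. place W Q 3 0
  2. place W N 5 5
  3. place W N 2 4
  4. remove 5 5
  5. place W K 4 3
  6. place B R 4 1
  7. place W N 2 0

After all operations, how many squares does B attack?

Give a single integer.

Answer: 8

Derivation:
Op 1: place WQ@(3,0)
Op 2: place WN@(5,5)
Op 3: place WN@(2,4)
Op 4: remove (5,5)
Op 5: place WK@(4,3)
Op 6: place BR@(4,1)
Op 7: place WN@(2,0)
Per-piece attacks for B:
  BR@(4,1): attacks (4,2) (4,3) (4,0) (5,1) (3,1) (2,1) (1,1) (0,1) [ray(0,1) blocked at (4,3)]
Union (8 distinct): (0,1) (1,1) (2,1) (3,1) (4,0) (4,2) (4,3) (5,1)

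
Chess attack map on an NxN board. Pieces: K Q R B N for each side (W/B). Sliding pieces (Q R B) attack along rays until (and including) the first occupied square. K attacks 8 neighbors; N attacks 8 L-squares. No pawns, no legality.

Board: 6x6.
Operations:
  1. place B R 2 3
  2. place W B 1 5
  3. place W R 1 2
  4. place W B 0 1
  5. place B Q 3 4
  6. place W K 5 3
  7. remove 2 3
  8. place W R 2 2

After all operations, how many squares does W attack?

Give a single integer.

Op 1: place BR@(2,3)
Op 2: place WB@(1,5)
Op 3: place WR@(1,2)
Op 4: place WB@(0,1)
Op 5: place BQ@(3,4)
Op 6: place WK@(5,3)
Op 7: remove (2,3)
Op 8: place WR@(2,2)
Per-piece attacks for W:
  WB@(0,1): attacks (1,2) (1,0) [ray(1,1) blocked at (1,2)]
  WR@(1,2): attacks (1,3) (1,4) (1,5) (1,1) (1,0) (2,2) (0,2) [ray(0,1) blocked at (1,5); ray(1,0) blocked at (2,2)]
  WB@(1,5): attacks (2,4) (3,3) (4,2) (5,1) (0,4)
  WR@(2,2): attacks (2,3) (2,4) (2,5) (2,1) (2,0) (3,2) (4,2) (5,2) (1,2) [ray(-1,0) blocked at (1,2)]
  WK@(5,3): attacks (5,4) (5,2) (4,3) (4,4) (4,2)
Union (22 distinct): (0,2) (0,4) (1,0) (1,1) (1,2) (1,3) (1,4) (1,5) (2,0) (2,1) (2,2) (2,3) (2,4) (2,5) (3,2) (3,3) (4,2) (4,3) (4,4) (5,1) (5,2) (5,4)

Answer: 22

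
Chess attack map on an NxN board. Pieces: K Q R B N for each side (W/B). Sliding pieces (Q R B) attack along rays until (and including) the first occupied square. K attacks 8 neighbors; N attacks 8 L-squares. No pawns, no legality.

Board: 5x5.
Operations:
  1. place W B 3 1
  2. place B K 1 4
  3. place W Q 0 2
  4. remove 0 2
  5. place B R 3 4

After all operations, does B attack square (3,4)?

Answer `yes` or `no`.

Op 1: place WB@(3,1)
Op 2: place BK@(1,4)
Op 3: place WQ@(0,2)
Op 4: remove (0,2)
Op 5: place BR@(3,4)
Per-piece attacks for B:
  BK@(1,4): attacks (1,3) (2,4) (0,4) (2,3) (0,3)
  BR@(3,4): attacks (3,3) (3,2) (3,1) (4,4) (2,4) (1,4) [ray(0,-1) blocked at (3,1); ray(-1,0) blocked at (1,4)]
B attacks (3,4): no

Answer: no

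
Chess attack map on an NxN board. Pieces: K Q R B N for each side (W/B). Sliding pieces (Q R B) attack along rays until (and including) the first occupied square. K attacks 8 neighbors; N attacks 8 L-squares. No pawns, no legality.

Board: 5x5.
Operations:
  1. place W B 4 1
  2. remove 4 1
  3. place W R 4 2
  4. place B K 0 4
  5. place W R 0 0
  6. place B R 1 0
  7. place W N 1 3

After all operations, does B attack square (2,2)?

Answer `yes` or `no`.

Answer: no

Derivation:
Op 1: place WB@(4,1)
Op 2: remove (4,1)
Op 3: place WR@(4,2)
Op 4: place BK@(0,4)
Op 5: place WR@(0,0)
Op 6: place BR@(1,0)
Op 7: place WN@(1,3)
Per-piece attacks for B:
  BK@(0,4): attacks (0,3) (1,4) (1,3)
  BR@(1,0): attacks (1,1) (1,2) (1,3) (2,0) (3,0) (4,0) (0,0) [ray(0,1) blocked at (1,3); ray(-1,0) blocked at (0,0)]
B attacks (2,2): no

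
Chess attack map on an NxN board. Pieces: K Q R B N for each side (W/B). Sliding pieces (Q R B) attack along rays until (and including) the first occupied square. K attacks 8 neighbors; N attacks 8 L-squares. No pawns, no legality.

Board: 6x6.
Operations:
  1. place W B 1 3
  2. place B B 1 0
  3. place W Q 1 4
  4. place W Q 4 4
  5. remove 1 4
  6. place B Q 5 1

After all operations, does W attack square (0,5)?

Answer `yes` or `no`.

Op 1: place WB@(1,3)
Op 2: place BB@(1,0)
Op 3: place WQ@(1,4)
Op 4: place WQ@(4,4)
Op 5: remove (1,4)
Op 6: place BQ@(5,1)
Per-piece attacks for W:
  WB@(1,3): attacks (2,4) (3,5) (2,2) (3,1) (4,0) (0,4) (0,2)
  WQ@(4,4): attacks (4,5) (4,3) (4,2) (4,1) (4,0) (5,4) (3,4) (2,4) (1,4) (0,4) (5,5) (5,3) (3,5) (3,3) (2,2) (1,1) (0,0)
W attacks (0,5): no

Answer: no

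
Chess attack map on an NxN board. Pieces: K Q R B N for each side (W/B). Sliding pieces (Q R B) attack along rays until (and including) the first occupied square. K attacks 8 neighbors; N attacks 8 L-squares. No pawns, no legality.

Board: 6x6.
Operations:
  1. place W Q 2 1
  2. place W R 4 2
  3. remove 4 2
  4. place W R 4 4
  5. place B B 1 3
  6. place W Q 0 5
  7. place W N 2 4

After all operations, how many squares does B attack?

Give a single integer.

Op 1: place WQ@(2,1)
Op 2: place WR@(4,2)
Op 3: remove (4,2)
Op 4: place WR@(4,4)
Op 5: place BB@(1,3)
Op 6: place WQ@(0,5)
Op 7: place WN@(2,4)
Per-piece attacks for B:
  BB@(1,3): attacks (2,4) (2,2) (3,1) (4,0) (0,4) (0,2) [ray(1,1) blocked at (2,4)]
Union (6 distinct): (0,2) (0,4) (2,2) (2,4) (3,1) (4,0)

Answer: 6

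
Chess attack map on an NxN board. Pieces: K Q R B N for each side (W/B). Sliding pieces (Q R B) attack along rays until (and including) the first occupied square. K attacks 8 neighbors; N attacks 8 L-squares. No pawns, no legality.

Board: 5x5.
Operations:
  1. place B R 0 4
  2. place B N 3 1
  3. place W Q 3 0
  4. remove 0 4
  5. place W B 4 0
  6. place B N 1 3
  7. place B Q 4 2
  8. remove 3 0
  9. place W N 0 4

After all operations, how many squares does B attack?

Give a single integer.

Answer: 16

Derivation:
Op 1: place BR@(0,4)
Op 2: place BN@(3,1)
Op 3: place WQ@(3,0)
Op 4: remove (0,4)
Op 5: place WB@(4,0)
Op 6: place BN@(1,3)
Op 7: place BQ@(4,2)
Op 8: remove (3,0)
Op 9: place WN@(0,4)
Per-piece attacks for B:
  BN@(1,3): attacks (3,4) (2,1) (3,2) (0,1)
  BN@(3,1): attacks (4,3) (2,3) (1,2) (1,0)
  BQ@(4,2): attacks (4,3) (4,4) (4,1) (4,0) (3,2) (2,2) (1,2) (0,2) (3,3) (2,4) (3,1) [ray(0,-1) blocked at (4,0); ray(-1,-1) blocked at (3,1)]
Union (16 distinct): (0,1) (0,2) (1,0) (1,2) (2,1) (2,2) (2,3) (2,4) (3,1) (3,2) (3,3) (3,4) (4,0) (4,1) (4,3) (4,4)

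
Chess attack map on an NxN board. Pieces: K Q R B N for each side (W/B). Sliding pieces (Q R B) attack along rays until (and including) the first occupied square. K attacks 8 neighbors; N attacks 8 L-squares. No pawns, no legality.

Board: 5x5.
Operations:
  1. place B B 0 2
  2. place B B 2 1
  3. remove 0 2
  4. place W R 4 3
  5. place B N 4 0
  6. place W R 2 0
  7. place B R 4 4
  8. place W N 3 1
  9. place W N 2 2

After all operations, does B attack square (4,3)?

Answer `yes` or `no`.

Op 1: place BB@(0,2)
Op 2: place BB@(2,1)
Op 3: remove (0,2)
Op 4: place WR@(4,3)
Op 5: place BN@(4,0)
Op 6: place WR@(2,0)
Op 7: place BR@(4,4)
Op 8: place WN@(3,1)
Op 9: place WN@(2,2)
Per-piece attacks for B:
  BB@(2,1): attacks (3,2) (4,3) (3,0) (1,2) (0,3) (1,0) [ray(1,1) blocked at (4,3)]
  BN@(4,0): attacks (3,2) (2,1)
  BR@(4,4): attacks (4,3) (3,4) (2,4) (1,4) (0,4) [ray(0,-1) blocked at (4,3)]
B attacks (4,3): yes

Answer: yes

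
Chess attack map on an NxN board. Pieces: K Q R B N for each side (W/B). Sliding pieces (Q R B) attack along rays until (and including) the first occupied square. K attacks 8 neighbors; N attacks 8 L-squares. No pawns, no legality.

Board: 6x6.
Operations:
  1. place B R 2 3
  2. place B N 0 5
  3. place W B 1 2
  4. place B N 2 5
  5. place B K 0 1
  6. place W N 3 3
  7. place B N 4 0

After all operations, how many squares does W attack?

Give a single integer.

Answer: 12

Derivation:
Op 1: place BR@(2,3)
Op 2: place BN@(0,5)
Op 3: place WB@(1,2)
Op 4: place BN@(2,5)
Op 5: place BK@(0,1)
Op 6: place WN@(3,3)
Op 7: place BN@(4,0)
Per-piece attacks for W:
  WB@(1,2): attacks (2,3) (2,1) (3,0) (0,3) (0,1) [ray(1,1) blocked at (2,3); ray(-1,-1) blocked at (0,1)]
  WN@(3,3): attacks (4,5) (5,4) (2,5) (1,4) (4,1) (5,2) (2,1) (1,2)
Union (12 distinct): (0,1) (0,3) (1,2) (1,4) (2,1) (2,3) (2,5) (3,0) (4,1) (4,5) (5,2) (5,4)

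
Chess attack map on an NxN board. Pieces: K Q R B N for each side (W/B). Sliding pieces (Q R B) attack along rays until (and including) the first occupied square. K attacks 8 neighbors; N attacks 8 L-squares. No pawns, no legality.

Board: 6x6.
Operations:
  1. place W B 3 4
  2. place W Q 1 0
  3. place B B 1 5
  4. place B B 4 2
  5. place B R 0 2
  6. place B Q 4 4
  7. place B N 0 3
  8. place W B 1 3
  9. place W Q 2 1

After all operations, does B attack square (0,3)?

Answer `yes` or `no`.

Answer: yes

Derivation:
Op 1: place WB@(3,4)
Op 2: place WQ@(1,0)
Op 3: place BB@(1,5)
Op 4: place BB@(4,2)
Op 5: place BR@(0,2)
Op 6: place BQ@(4,4)
Op 7: place BN@(0,3)
Op 8: place WB@(1,3)
Op 9: place WQ@(2,1)
Per-piece attacks for B:
  BR@(0,2): attacks (0,3) (0,1) (0,0) (1,2) (2,2) (3,2) (4,2) [ray(0,1) blocked at (0,3); ray(1,0) blocked at (4,2)]
  BN@(0,3): attacks (1,5) (2,4) (1,1) (2,2)
  BB@(1,5): attacks (2,4) (3,3) (4,2) (0,4) [ray(1,-1) blocked at (4,2)]
  BB@(4,2): attacks (5,3) (5,1) (3,3) (2,4) (1,5) (3,1) (2,0) [ray(-1,1) blocked at (1,5)]
  BQ@(4,4): attacks (4,5) (4,3) (4,2) (5,4) (3,4) (5,5) (5,3) (3,5) (3,3) (2,2) (1,1) (0,0) [ray(0,-1) blocked at (4,2); ray(-1,0) blocked at (3,4)]
B attacks (0,3): yes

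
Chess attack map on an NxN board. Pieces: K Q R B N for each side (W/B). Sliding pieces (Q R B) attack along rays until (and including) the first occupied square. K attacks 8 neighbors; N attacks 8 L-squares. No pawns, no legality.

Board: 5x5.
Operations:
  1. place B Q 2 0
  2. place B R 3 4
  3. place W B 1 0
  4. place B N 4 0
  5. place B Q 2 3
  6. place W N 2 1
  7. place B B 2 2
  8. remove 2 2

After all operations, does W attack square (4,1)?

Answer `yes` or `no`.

Op 1: place BQ@(2,0)
Op 2: place BR@(3,4)
Op 3: place WB@(1,0)
Op 4: place BN@(4,0)
Op 5: place BQ@(2,3)
Op 6: place WN@(2,1)
Op 7: place BB@(2,2)
Op 8: remove (2,2)
Per-piece attacks for W:
  WB@(1,0): attacks (2,1) (0,1) [ray(1,1) blocked at (2,1)]
  WN@(2,1): attacks (3,3) (4,2) (1,3) (0,2) (4,0) (0,0)
W attacks (4,1): no

Answer: no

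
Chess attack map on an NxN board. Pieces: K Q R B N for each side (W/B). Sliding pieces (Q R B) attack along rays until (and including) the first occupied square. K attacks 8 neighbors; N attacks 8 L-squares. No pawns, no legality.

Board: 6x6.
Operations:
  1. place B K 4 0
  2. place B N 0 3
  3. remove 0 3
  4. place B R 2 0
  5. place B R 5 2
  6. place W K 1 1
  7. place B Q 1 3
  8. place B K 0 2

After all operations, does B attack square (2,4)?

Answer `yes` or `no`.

Op 1: place BK@(4,0)
Op 2: place BN@(0,3)
Op 3: remove (0,3)
Op 4: place BR@(2,0)
Op 5: place BR@(5,2)
Op 6: place WK@(1,1)
Op 7: place BQ@(1,3)
Op 8: place BK@(0,2)
Per-piece attacks for B:
  BK@(0,2): attacks (0,3) (0,1) (1,2) (1,3) (1,1)
  BQ@(1,3): attacks (1,4) (1,5) (1,2) (1,1) (2,3) (3,3) (4,3) (5,3) (0,3) (2,4) (3,5) (2,2) (3,1) (4,0) (0,4) (0,2) [ray(0,-1) blocked at (1,1); ray(1,-1) blocked at (4,0); ray(-1,-1) blocked at (0,2)]
  BR@(2,0): attacks (2,1) (2,2) (2,3) (2,4) (2,5) (3,0) (4,0) (1,0) (0,0) [ray(1,0) blocked at (4,0)]
  BK@(4,0): attacks (4,1) (5,0) (3,0) (5,1) (3,1)
  BR@(5,2): attacks (5,3) (5,4) (5,5) (5,1) (5,0) (4,2) (3,2) (2,2) (1,2) (0,2) [ray(-1,0) blocked at (0,2)]
B attacks (2,4): yes

Answer: yes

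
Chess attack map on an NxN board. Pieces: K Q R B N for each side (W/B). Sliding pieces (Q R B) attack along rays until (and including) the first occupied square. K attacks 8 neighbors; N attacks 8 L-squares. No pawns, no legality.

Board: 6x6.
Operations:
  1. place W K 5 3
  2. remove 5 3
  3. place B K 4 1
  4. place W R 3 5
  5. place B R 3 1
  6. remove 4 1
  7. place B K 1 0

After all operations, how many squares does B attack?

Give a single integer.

Answer: 12

Derivation:
Op 1: place WK@(5,3)
Op 2: remove (5,3)
Op 3: place BK@(4,1)
Op 4: place WR@(3,5)
Op 5: place BR@(3,1)
Op 6: remove (4,1)
Op 7: place BK@(1,0)
Per-piece attacks for B:
  BK@(1,0): attacks (1,1) (2,0) (0,0) (2,1) (0,1)
  BR@(3,1): attacks (3,2) (3,3) (3,4) (3,5) (3,0) (4,1) (5,1) (2,1) (1,1) (0,1) [ray(0,1) blocked at (3,5)]
Union (12 distinct): (0,0) (0,1) (1,1) (2,0) (2,1) (3,0) (3,2) (3,3) (3,4) (3,5) (4,1) (5,1)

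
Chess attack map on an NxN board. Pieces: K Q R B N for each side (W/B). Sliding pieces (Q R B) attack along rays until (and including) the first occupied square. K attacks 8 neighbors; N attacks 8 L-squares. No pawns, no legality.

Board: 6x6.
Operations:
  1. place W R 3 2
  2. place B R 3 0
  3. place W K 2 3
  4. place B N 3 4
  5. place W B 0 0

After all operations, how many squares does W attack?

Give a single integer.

Answer: 16

Derivation:
Op 1: place WR@(3,2)
Op 2: place BR@(3,0)
Op 3: place WK@(2,3)
Op 4: place BN@(3,4)
Op 5: place WB@(0,0)
Per-piece attacks for W:
  WB@(0,0): attacks (1,1) (2,2) (3,3) (4,4) (5,5)
  WK@(2,3): attacks (2,4) (2,2) (3,3) (1,3) (3,4) (3,2) (1,4) (1,2)
  WR@(3,2): attacks (3,3) (3,4) (3,1) (3,0) (4,2) (5,2) (2,2) (1,2) (0,2) [ray(0,1) blocked at (3,4); ray(0,-1) blocked at (3,0)]
Union (16 distinct): (0,2) (1,1) (1,2) (1,3) (1,4) (2,2) (2,4) (3,0) (3,1) (3,2) (3,3) (3,4) (4,2) (4,4) (5,2) (5,5)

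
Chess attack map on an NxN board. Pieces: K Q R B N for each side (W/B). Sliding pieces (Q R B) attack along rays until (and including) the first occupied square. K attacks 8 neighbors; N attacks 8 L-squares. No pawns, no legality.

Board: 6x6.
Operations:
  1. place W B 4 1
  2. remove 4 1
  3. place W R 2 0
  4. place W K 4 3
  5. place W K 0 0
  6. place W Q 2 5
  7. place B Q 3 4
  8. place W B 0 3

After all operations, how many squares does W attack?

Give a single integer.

Op 1: place WB@(4,1)
Op 2: remove (4,1)
Op 3: place WR@(2,0)
Op 4: place WK@(4,3)
Op 5: place WK@(0,0)
Op 6: place WQ@(2,5)
Op 7: place BQ@(3,4)
Op 8: place WB@(0,3)
Per-piece attacks for W:
  WK@(0,0): attacks (0,1) (1,0) (1,1)
  WB@(0,3): attacks (1,4) (2,5) (1,2) (2,1) (3,0) [ray(1,1) blocked at (2,5)]
  WR@(2,0): attacks (2,1) (2,2) (2,3) (2,4) (2,5) (3,0) (4,0) (5,0) (1,0) (0,0) [ray(0,1) blocked at (2,5); ray(-1,0) blocked at (0,0)]
  WQ@(2,5): attacks (2,4) (2,3) (2,2) (2,1) (2,0) (3,5) (4,5) (5,5) (1,5) (0,5) (3,4) (1,4) (0,3) [ray(0,-1) blocked at (2,0); ray(1,-1) blocked at (3,4); ray(-1,-1) blocked at (0,3)]
  WK@(4,3): attacks (4,4) (4,2) (5,3) (3,3) (5,4) (5,2) (3,4) (3,2)
Union (29 distinct): (0,0) (0,1) (0,3) (0,5) (1,0) (1,1) (1,2) (1,4) (1,5) (2,0) (2,1) (2,2) (2,3) (2,4) (2,5) (3,0) (3,2) (3,3) (3,4) (3,5) (4,0) (4,2) (4,4) (4,5) (5,0) (5,2) (5,3) (5,4) (5,5)

Answer: 29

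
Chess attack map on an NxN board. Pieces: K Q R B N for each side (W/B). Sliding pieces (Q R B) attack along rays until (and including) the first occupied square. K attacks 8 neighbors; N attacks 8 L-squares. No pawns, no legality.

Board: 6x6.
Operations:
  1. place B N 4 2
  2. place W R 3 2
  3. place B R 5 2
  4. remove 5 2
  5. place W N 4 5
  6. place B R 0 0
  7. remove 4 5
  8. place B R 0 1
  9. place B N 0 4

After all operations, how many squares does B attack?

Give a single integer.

Op 1: place BN@(4,2)
Op 2: place WR@(3,2)
Op 3: place BR@(5,2)
Op 4: remove (5,2)
Op 5: place WN@(4,5)
Op 6: place BR@(0,0)
Op 7: remove (4,5)
Op 8: place BR@(0,1)
Op 9: place BN@(0,4)
Per-piece attacks for B:
  BR@(0,0): attacks (0,1) (1,0) (2,0) (3,0) (4,0) (5,0) [ray(0,1) blocked at (0,1)]
  BR@(0,1): attacks (0,2) (0,3) (0,4) (0,0) (1,1) (2,1) (3,1) (4,1) (5,1) [ray(0,1) blocked at (0,4); ray(0,-1) blocked at (0,0)]
  BN@(0,4): attacks (2,5) (1,2) (2,3)
  BN@(4,2): attacks (5,4) (3,4) (2,3) (5,0) (3,0) (2,1)
Union (20 distinct): (0,0) (0,1) (0,2) (0,3) (0,4) (1,0) (1,1) (1,2) (2,0) (2,1) (2,3) (2,5) (3,0) (3,1) (3,4) (4,0) (4,1) (5,0) (5,1) (5,4)

Answer: 20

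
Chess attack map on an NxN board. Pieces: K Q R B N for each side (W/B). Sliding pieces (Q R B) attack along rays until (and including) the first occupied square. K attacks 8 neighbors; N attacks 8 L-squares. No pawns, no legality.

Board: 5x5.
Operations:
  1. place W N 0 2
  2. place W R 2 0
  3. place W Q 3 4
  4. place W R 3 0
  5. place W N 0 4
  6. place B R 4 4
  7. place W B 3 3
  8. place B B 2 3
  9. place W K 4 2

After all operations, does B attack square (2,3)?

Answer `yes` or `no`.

Op 1: place WN@(0,2)
Op 2: place WR@(2,0)
Op 3: place WQ@(3,4)
Op 4: place WR@(3,0)
Op 5: place WN@(0,4)
Op 6: place BR@(4,4)
Op 7: place WB@(3,3)
Op 8: place BB@(2,3)
Op 9: place WK@(4,2)
Per-piece attacks for B:
  BB@(2,3): attacks (3,4) (3,2) (4,1) (1,4) (1,2) (0,1) [ray(1,1) blocked at (3,4)]
  BR@(4,4): attacks (4,3) (4,2) (3,4) [ray(0,-1) blocked at (4,2); ray(-1,0) blocked at (3,4)]
B attacks (2,3): no

Answer: no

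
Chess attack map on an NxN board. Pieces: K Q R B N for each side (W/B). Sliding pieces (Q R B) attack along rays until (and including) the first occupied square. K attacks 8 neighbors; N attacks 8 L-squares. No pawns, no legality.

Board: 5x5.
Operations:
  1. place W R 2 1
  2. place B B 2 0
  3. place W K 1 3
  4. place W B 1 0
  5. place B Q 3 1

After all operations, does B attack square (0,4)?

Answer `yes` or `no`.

Answer: no

Derivation:
Op 1: place WR@(2,1)
Op 2: place BB@(2,0)
Op 3: place WK@(1,3)
Op 4: place WB@(1,0)
Op 5: place BQ@(3,1)
Per-piece attacks for B:
  BB@(2,0): attacks (3,1) (1,1) (0,2) [ray(1,1) blocked at (3,1)]
  BQ@(3,1): attacks (3,2) (3,3) (3,4) (3,0) (4,1) (2,1) (4,2) (4,0) (2,2) (1,3) (2,0) [ray(-1,0) blocked at (2,1); ray(-1,1) blocked at (1,3); ray(-1,-1) blocked at (2,0)]
B attacks (0,4): no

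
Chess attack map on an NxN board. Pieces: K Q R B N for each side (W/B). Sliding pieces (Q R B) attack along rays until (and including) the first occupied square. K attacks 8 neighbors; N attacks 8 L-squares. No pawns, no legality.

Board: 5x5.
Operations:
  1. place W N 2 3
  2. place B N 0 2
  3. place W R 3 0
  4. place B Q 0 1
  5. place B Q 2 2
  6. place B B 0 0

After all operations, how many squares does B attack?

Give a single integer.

Answer: 19

Derivation:
Op 1: place WN@(2,3)
Op 2: place BN@(0,2)
Op 3: place WR@(3,0)
Op 4: place BQ@(0,1)
Op 5: place BQ@(2,2)
Op 6: place BB@(0,0)
Per-piece attacks for B:
  BB@(0,0): attacks (1,1) (2,2) [ray(1,1) blocked at (2,2)]
  BQ@(0,1): attacks (0,2) (0,0) (1,1) (2,1) (3,1) (4,1) (1,2) (2,3) (1,0) [ray(0,1) blocked at (0,2); ray(0,-1) blocked at (0,0); ray(1,1) blocked at (2,3)]
  BN@(0,2): attacks (1,4) (2,3) (1,0) (2,1)
  BQ@(2,2): attacks (2,3) (2,1) (2,0) (3,2) (4,2) (1,2) (0,2) (3,3) (4,4) (3,1) (4,0) (1,3) (0,4) (1,1) (0,0) [ray(0,1) blocked at (2,3); ray(-1,0) blocked at (0,2); ray(-1,-1) blocked at (0,0)]
Union (19 distinct): (0,0) (0,2) (0,4) (1,0) (1,1) (1,2) (1,3) (1,4) (2,0) (2,1) (2,2) (2,3) (3,1) (3,2) (3,3) (4,0) (4,1) (4,2) (4,4)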